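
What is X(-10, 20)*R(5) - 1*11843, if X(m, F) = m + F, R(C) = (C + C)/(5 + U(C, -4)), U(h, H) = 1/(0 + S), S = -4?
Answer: -224617/19 ≈ -11822.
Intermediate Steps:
U(h, H) = -1/4 (U(h, H) = 1/(0 - 4) = 1/(-4) = -1/4)
R(C) = 8*C/19 (R(C) = (C + C)/(5 - 1/4) = (2*C)/(19/4) = (2*C)*(4/19) = 8*C/19)
X(m, F) = F + m
X(-10, 20)*R(5) - 1*11843 = (20 - 10)*((8/19)*5) - 1*11843 = 10*(40/19) - 11843 = 400/19 - 11843 = -224617/19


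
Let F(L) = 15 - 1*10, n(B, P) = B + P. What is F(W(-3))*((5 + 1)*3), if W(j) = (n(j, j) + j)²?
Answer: 90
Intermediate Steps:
W(j) = 9*j² (W(j) = ((j + j) + j)² = (2*j + j)² = (3*j)² = 9*j²)
F(L) = 5 (F(L) = 15 - 10 = 5)
F(W(-3))*((5 + 1)*3) = 5*((5 + 1)*3) = 5*(6*3) = 5*18 = 90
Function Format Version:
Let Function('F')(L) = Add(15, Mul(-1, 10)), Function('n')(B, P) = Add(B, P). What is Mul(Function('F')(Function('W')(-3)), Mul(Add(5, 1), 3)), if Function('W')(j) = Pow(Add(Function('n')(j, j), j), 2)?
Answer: 90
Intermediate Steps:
Function('W')(j) = Mul(9, Pow(j, 2)) (Function('W')(j) = Pow(Add(Add(j, j), j), 2) = Pow(Add(Mul(2, j), j), 2) = Pow(Mul(3, j), 2) = Mul(9, Pow(j, 2)))
Function('F')(L) = 5 (Function('F')(L) = Add(15, -10) = 5)
Mul(Function('F')(Function('W')(-3)), Mul(Add(5, 1), 3)) = Mul(5, Mul(Add(5, 1), 3)) = Mul(5, Mul(6, 3)) = Mul(5, 18) = 90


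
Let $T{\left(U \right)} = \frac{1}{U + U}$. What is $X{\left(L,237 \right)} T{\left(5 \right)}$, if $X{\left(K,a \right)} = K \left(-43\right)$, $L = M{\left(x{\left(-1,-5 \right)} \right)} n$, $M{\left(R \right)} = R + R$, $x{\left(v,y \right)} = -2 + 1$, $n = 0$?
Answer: $0$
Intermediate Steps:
$x{\left(v,y \right)} = -1$
$T{\left(U \right)} = \frac{1}{2 U}$
$M{\left(R \right)} = 2 R$
$L = 0$ ($L = 2 \left(-1\right) 0 = \left(-2\right) 0 = 0$)
$X{\left(K,a \right)} = - 43 K$
$X{\left(L,237 \right)} T{\left(5 \right)} = \left(-43\right) 0 \frac{1}{2 \cdot 5} = 0 \cdot \frac{1}{2} \cdot \frac{1}{5} = 0 \cdot \frac{1}{10} = 0$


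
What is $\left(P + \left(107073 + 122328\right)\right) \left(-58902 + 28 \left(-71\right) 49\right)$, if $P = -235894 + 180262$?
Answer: $-27162527466$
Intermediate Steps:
$P = -55632$
$\left(P + \left(107073 + 122328\right)\right) \left(-58902 + 28 \left(-71\right) 49\right) = \left(-55632 + \left(107073 + 122328\right)\right) \left(-58902 + 28 \left(-71\right) 49\right) = \left(-55632 + 229401\right) \left(-58902 - 97412\right) = 173769 \left(-58902 - 97412\right) = 173769 \left(-156314\right) = -27162527466$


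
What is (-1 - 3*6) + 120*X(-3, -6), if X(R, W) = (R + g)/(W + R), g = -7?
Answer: 343/3 ≈ 114.33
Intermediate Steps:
X(R, W) = (-7 + R)/(R + W) (X(R, W) = (R - 7)/(W + R) = (-7 + R)/(R + W))
(-1 - 3*6) + 120*X(-3, -6) = (-1 - 3*6) + 120*((-7 - 3)/(-3 - 6)) = (-1 - 18) + 120*(-10/(-9)) = -19 + 120*(-⅑*(-10)) = -19 + 120*(10/9) = -19 + 400/3 = 343/3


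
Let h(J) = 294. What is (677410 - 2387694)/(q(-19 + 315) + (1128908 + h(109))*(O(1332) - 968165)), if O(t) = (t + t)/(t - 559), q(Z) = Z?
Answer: 661024766/422541110487077 ≈ 1.5644e-6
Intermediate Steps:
O(t) = 2*t/(-559 + t) (O(t) = (2*t)/(-559 + t) = 2*t/(-559 + t))
(677410 - 2387694)/(q(-19 + 315) + (1128908 + h(109))*(O(1332) - 968165)) = (677410 - 2387694)/((-19 + 315) + (1128908 + 294)*(2*1332/(-559 + 1332) - 968165)) = -1710284/(296 + 1129202*(2*1332/773 - 968165)) = -1710284/(296 + 1129202*(2*1332*(1/773) - 968165)) = -1710284/(296 + 1129202*(2664/773 - 968165)) = -1710284/(296 + 1129202*(-748388881/773)) = -1710284/(296 - 845082221202962/773) = -1710284/(-845082220974154/773) = -1710284*(-773/845082220974154) = 661024766/422541110487077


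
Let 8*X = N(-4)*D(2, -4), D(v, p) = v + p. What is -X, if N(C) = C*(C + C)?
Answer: 8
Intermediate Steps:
N(C) = 2*C**2 (N(C) = C*(2*C) = 2*C**2)
D(v, p) = p + v
X = -8 (X = ((2*(-4)**2)*(-4 + 2))/8 = ((2*16)*(-2))/8 = (32*(-2))/8 = (1/8)*(-64) = -8)
-X = -1*(-8) = 8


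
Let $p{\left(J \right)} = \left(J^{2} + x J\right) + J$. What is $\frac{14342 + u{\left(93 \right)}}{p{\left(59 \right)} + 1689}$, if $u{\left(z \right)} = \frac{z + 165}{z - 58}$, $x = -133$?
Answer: $- \frac{251114}{45815} \approx -5.481$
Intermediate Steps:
$u{\left(z \right)} = \frac{165 + z}{-58 + z}$
$p{\left(J \right)} = J^{2} - 132 J$ ($p{\left(J \right)} = \left(J^{2} - 133 J\right) + J = J^{2} - 132 J$)
$\frac{14342 + u{\left(93 \right)}}{p{\left(59 \right)} + 1689} = \frac{14342 + \frac{165 + 93}{-58 + 93}}{59 \left(-132 + 59\right) + 1689} = \frac{14342 + \frac{1}{35} \cdot 258}{59 \left(-73\right) + 1689} = \frac{14342 + \frac{1}{35} \cdot 258}{-4307 + 1689} = \frac{14342 + \frac{258}{35}}{-2618} = \frac{502228}{35} \left(- \frac{1}{2618}\right) = - \frac{251114}{45815}$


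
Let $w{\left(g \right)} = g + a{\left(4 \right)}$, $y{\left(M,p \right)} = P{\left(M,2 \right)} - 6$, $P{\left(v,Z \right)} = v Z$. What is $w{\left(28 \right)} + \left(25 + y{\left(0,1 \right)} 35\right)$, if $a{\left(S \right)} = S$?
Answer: $-153$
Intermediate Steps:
$P{\left(v,Z \right)} = Z v$
$y{\left(M,p \right)} = -6 + 2 M$ ($y{\left(M,p \right)} = 2 M - 6 = -6 + 2 M$)
$w{\left(g \right)} = 4 + g$ ($w{\left(g \right)} = g + 4 = 4 + g$)
$w{\left(28 \right)} + \left(25 + y{\left(0,1 \right)} 35\right) = \left(4 + 28\right) + \left(25 + \left(-6 + 2 \cdot 0\right) 35\right) = 32 + \left(25 + \left(-6 + 0\right) 35\right) = 32 + \left(25 - 210\right) = 32 - 185 = -153$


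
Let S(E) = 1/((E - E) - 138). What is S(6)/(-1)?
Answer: 1/138 ≈ 0.0072464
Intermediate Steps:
S(E) = -1/138 (S(E) = 1/(0 - 138) = 1/(-138) = -1/138)
S(6)/(-1) = -1/138/(-1) = -1*(-1/138) = 1/138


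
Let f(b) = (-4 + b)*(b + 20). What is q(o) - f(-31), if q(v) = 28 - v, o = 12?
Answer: -369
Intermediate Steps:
f(b) = (-4 + b)*(20 + b)
q(o) - f(-31) = (28 - 1*12) - (-80 + (-31)² + 16*(-31)) = (28 - 12) - (-80 + 961 - 496) = 16 - 1*385 = 16 - 385 = -369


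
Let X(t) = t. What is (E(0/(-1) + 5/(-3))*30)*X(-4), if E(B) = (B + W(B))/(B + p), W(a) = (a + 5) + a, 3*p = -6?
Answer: 0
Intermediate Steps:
p = -2 (p = (⅓)*(-6) = -2)
W(a) = 5 + 2*a (W(a) = (5 + a) + a = 5 + 2*a)
E(B) = (5 + 3*B)/(-2 + B) (E(B) = (B + (5 + 2*B))/(B - 2) = (5 + 3*B)/(-2 + B))
(E(0/(-1) + 5/(-3))*30)*X(-4) = (((5 + 3*(0/(-1) + 5/(-3)))/(-2 + (0/(-1) + 5/(-3))))*30)*(-4) = (((5 + 3*(0*(-1) + 5*(-⅓)))/(-2 + (0*(-1) + 5*(-⅓))))*30)*(-4) = (((5 + 3*(0 - 5/3))/(-2 + (0 - 5/3)))*30)*(-4) = (((5 + 3*(-5/3))/(-2 - 5/3))*30)*(-4) = (((5 - 5)/(-11/3))*30)*(-4) = (-3/11*0*30)*(-4) = (0*30)*(-4) = 0*(-4) = 0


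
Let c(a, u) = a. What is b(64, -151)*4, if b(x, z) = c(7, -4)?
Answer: 28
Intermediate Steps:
b(x, z) = 7
b(64, -151)*4 = 7*4 = 28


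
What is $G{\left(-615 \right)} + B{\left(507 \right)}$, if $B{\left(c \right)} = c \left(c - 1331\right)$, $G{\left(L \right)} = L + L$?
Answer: $-418998$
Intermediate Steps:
$G{\left(L \right)} = 2 L$
$B{\left(c \right)} = c \left(-1331 + c\right)$
$G{\left(-615 \right)} + B{\left(507 \right)} = 2 \left(-615\right) + 507 \left(-1331 + 507\right) = -1230 + 507 \left(-824\right) = -1230 - 417768 = -418998$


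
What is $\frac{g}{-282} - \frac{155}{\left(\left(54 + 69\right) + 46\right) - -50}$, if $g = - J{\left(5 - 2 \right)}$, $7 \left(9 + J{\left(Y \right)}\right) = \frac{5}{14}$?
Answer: $- \frac{1491881}{2017428} \approx -0.7395$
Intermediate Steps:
$J{\left(Y \right)} = - \frac{877}{98}$ ($J{\left(Y \right)} = -9 + \frac{5 \cdot \frac{1}{14}}{7} = -9 + \frac{1}{7} \cdot \frac{5}{14} = -9 + \frac{5}{98} = - \frac{877}{98}$)
$g = \frac{877}{98}$ ($g = \left(-1\right) \left(- \frac{877}{98}\right) = \frac{877}{98} \approx 8.949$)
$\frac{g}{-282} - \frac{155}{\left(\left(54 + 69\right) + 46\right) - -50} = \frac{877}{98 \left(-282\right)} - \frac{155}{\left(\left(54 + 69\right) + 46\right) - -50} = \frac{877}{98} \left(- \frac{1}{282}\right) - \frac{155}{\left(123 + 46\right) + 50} = - \frac{877}{27636} - \frac{155}{169 + 50} = - \frac{877}{27636} - \frac{155}{219} = - \frac{1491881}{2017428}$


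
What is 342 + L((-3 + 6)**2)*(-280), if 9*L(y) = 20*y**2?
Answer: -50058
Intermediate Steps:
L(y) = 20*y**2/9 (L(y) = (20*y**2)/9 = 20*y**2/9)
342 + L((-3 + 6)**2)*(-280) = 342 + (20*((-3 + 6)**2)**2/9)*(-280) = 342 + (20*(3**2)**2/9)*(-280) = 342 + ((20/9)*9**2)*(-280) = 342 + ((20/9)*81)*(-280) = 342 + 180*(-280) = 342 - 50400 = -50058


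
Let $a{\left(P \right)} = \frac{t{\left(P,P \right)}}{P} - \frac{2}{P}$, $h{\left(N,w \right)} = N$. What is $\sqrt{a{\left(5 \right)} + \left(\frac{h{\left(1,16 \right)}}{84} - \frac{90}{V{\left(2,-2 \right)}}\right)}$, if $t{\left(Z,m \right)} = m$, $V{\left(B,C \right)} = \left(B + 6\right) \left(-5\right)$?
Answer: $\frac{\sqrt{126210}}{210} \approx 1.6917$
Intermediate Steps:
$V{\left(B,C \right)} = -30 - 5 B$ ($V{\left(B,C \right)} = \left(6 + B\right) \left(-5\right) = -30 - 5 B$)
$a{\left(P \right)} = 1 - \frac{2}{P}$ ($a{\left(P \right)} = \frac{P}{P} - \frac{2}{P} = 1 - \frac{2}{P}$)
$\sqrt{a{\left(5 \right)} + \left(\frac{h{\left(1,16 \right)}}{84} - \frac{90}{V{\left(2,-2 \right)}}\right)} = \sqrt{\frac{-2 + 5}{5} - \left(- \frac{1}{84} + \frac{90}{-30 - 10}\right)} = \sqrt{\frac{1}{5} \cdot 3 - \left(- \frac{1}{84} + \frac{90}{-30 - 10}\right)} = \sqrt{\frac{3}{5} - \left(- \frac{1}{84} + \frac{90}{-40}\right)} = \sqrt{\frac{3}{5} + \left(\frac{1}{84} - - \frac{9}{4}\right)} = \sqrt{\frac{3}{5} + \left(\frac{1}{84} + \frac{9}{4}\right)} = \sqrt{\frac{3}{5} + \frac{95}{42}} = \sqrt{\frac{601}{210}} = \frac{\sqrt{126210}}{210}$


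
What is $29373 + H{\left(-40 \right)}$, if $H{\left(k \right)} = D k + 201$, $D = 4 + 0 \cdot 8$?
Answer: $29414$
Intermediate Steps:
$D = 4$ ($D = 4 + 0 = 4$)
$H{\left(k \right)} = 201 + 4 k$ ($H{\left(k \right)} = 4 k + 201 = 201 + 4 k$)
$29373 + H{\left(-40 \right)} = 29373 + \left(201 + 4 \left(-40\right)\right) = 29373 + \left(201 - 160\right) = 29373 + 41 = 29414$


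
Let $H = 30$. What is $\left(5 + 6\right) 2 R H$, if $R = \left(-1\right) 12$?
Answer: $-7920$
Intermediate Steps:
$R = -12$
$\left(5 + 6\right) 2 R H = \left(5 + 6\right) 2 \left(-12\right) 30 = 11 \cdot 2 \left(-12\right) 30 = 22 \left(-12\right) 30 = \left(-264\right) 30 = -7920$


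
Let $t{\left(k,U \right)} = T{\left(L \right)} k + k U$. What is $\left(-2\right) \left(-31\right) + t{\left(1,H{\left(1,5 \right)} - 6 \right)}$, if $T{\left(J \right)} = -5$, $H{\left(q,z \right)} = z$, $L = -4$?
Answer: $56$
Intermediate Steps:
$t{\left(k,U \right)} = - 5 k + U k$ ($t{\left(k,U \right)} = - 5 k + k U = - 5 k + U k$)
$\left(-2\right) \left(-31\right) + t{\left(1,H{\left(1,5 \right)} - 6 \right)} = \left(-2\right) \left(-31\right) + 1 \left(-5 + \left(5 - 6\right)\right) = 62 + 1 \left(-5 + \left(5 - 6\right)\right) = 62 + 1 \left(-5 - 1\right) = 62 + 1 \left(-6\right) = 62 - 6 = 56$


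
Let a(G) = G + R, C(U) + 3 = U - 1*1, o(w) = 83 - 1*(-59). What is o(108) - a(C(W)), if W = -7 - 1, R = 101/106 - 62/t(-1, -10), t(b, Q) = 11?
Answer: 185025/1166 ≈ 158.68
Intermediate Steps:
o(w) = 142 (o(w) = 83 + 59 = 142)
R = -5461/1166 (R = 101/106 - 62/11 = -5461/1166 ≈ -4.6835)
W = -8
C(U) = -4 + U (C(U) = -3 + (U - 1*1) = -3 + (U - 1) = -3 + (-1 + U) = -4 + U)
a(G) = -5461/1166 + G (a(G) = G - 5461/1166 = -5461/1166 + G)
o(108) - a(C(W)) = 142 - (-5461/1166 + (-4 - 8)) = 142 - (-5461/1166 - 12) = 142 - 1*(-19453/1166) = 142 + 19453/1166 = 185025/1166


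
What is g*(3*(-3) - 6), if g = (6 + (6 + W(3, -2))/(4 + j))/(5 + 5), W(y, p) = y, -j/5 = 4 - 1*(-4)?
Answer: -69/8 ≈ -8.6250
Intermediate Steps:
j = -40 (j = -5*(4 - 1*(-4)) = -5*(4 + 4) = -5*8 = -40)
g = 23/40 (g = (6 + (6 + 3)/(4 - 40))/(5 + 5) = (6 + 9/(-36))/10 = (6 + 9*(-1/36))*(⅒) = (6 - ¼)*(⅒) = (23/4)*(⅒) = 23/40 ≈ 0.57500)
g*(3*(-3) - 6) = 23*(3*(-3) - 6)/40 = 23*(-9 - 6)/40 = (23/40)*(-15) = -69/8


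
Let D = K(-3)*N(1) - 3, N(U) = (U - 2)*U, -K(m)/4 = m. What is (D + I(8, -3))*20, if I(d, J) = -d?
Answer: -460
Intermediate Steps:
K(m) = -4*m
N(U) = U*(-2 + U) (N(U) = (-2 + U)*U = U*(-2 + U))
D = -15 (D = (-4*(-3))*(1*(-2 + 1)) - 3 = 12*(1*(-1)) - 3 = 12*(-1) - 3 = -12 - 3 = -15)
(D + I(8, -3))*20 = (-15 - 1*8)*20 = (-15 - 8)*20 = -23*20 = -460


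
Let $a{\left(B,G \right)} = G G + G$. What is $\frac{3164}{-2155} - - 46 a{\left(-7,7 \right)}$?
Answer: $\frac{5548116}{2155} \approx 2574.5$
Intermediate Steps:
$a{\left(B,G \right)} = G + G^{2}$ ($a{\left(B,G \right)} = G^{2} + G = G + G^{2}$)
$\frac{3164}{-2155} - - 46 a{\left(-7,7 \right)} = \frac{3164}{-2155} - - 46 \cdot 7 \left(1 + 7\right) = 3164 \left(- \frac{1}{2155}\right) - - 46 \cdot 7 \cdot 8 = - \frac{3164}{2155} - \left(-46\right) 56 = - \frac{3164}{2155} - -2576 = - \frac{3164}{2155} + 2576 = \frac{5548116}{2155}$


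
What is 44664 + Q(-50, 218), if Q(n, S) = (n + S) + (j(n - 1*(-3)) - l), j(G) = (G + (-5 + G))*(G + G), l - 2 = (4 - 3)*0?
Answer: 54136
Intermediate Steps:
l = 2 (l = 2 + (4 - 3)*0 = 2 + 1*0 = 2 + 0 = 2)
j(G) = 2*G*(-5 + 2*G) (j(G) = (-5 + 2*G)*(2*G) = 2*G*(-5 + 2*G))
Q(n, S) = -2 + S + n + 2*(1 + 2*n)*(3 + n) (Q(n, S) = (n + S) + (2*(n - 1*(-3))*(-5 + 2*(n - 1*(-3))) - 1*2) = (S + n) + (2*(n + 3)*(-5 + 2*(n + 3)) - 2) = (S + n) + (2*(3 + n)*(-5 + 2*(3 + n)) - 2) = (S + n) + (2*(3 + n)*(-5 + (6 + 2*n)) - 2) = (S + n) + (2*(3 + n)*(1 + 2*n) - 2) = (S + n) + (2*(1 + 2*n)*(3 + n) - 2) = (S + n) + (-2 + 2*(1 + 2*n)*(3 + n)) = -2 + S + n + 2*(1 + 2*n)*(3 + n))
44664 + Q(-50, 218) = 44664 + (4 + 218 + 4*(-50)**2 + 15*(-50)) = 44664 + (4 + 218 + 4*2500 - 750) = 44664 + (4 + 218 + 10000 - 750) = 44664 + 9472 = 54136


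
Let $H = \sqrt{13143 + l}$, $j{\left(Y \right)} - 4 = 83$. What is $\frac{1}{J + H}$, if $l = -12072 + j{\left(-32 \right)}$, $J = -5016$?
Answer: $- \frac{836}{4193183} - \frac{\sqrt{1158}}{25159098} \approx -0.00020072$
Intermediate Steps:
$j{\left(Y \right)} = 87$ ($j{\left(Y \right)} = 4 + 83 = 87$)
$l = -11985$ ($l = -12072 + 87 = -11985$)
$H = \sqrt{1158}$ ($H = \sqrt{13143 - 11985} = \sqrt{1158} \approx 34.029$)
$\frac{1}{J + H} = \frac{1}{-5016 + \sqrt{1158}}$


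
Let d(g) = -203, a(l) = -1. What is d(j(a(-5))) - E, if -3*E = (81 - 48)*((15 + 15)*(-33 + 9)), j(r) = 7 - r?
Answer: -8123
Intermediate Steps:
E = 7920 (E = -(81 - 48)*(15 + 15)*(-33 + 9)/3 = -11*30*(-24) = -11*(-720) = -⅓*(-23760) = 7920)
d(j(a(-5))) - E = -203 - 1*7920 = -203 - 7920 = -8123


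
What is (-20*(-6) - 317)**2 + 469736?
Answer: 508545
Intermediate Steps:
(-20*(-6) - 317)**2 + 469736 = (120 - 317)**2 + 469736 = (-197)**2 + 469736 = 38809 + 469736 = 508545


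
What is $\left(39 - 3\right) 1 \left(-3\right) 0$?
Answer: $0$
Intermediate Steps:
$\left(39 - 3\right) 1 \left(-3\right) 0 = 36 \left(\left(-3\right) 0\right) = 36 \cdot 0 = 0$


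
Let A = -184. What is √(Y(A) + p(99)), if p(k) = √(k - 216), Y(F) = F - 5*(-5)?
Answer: √(-159 + 3*I*√13) ≈ 0.42866 + 12.617*I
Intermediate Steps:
Y(F) = 25 + F (Y(F) = F + 25 = 25 + F)
p(k) = √(-216 + k)
√(Y(A) + p(99)) = √((25 - 184) + √(-216 + 99)) = √(-159 + √(-117)) = √(-159 + 3*I*√13)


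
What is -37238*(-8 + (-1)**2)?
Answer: 260666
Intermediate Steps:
-37238*(-8 + (-1)**2) = -37238*(-8 + 1) = -37238*(-7) = 260666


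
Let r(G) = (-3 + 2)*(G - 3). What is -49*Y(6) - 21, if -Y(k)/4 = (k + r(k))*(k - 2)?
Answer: 2331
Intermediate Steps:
r(G) = 3 - G (r(G) = -(-3 + G) = 3 - G)
Y(k) = 24 - 12*k (Y(k) = -4*(k + (3 - k))*(k - 2) = -12*(-2 + k) = -4*(-6 + 3*k) = 24 - 12*k)
-49*Y(6) - 21 = -49*(24 - 12*6) - 21 = -49*(24 - 72) - 21 = -49*(-48) - 21 = 2352 - 21 = 2331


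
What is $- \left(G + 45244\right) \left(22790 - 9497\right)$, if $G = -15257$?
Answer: $-398617191$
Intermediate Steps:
$- \left(G + 45244\right) \left(22790 - 9497\right) = - \left(-15257 + 45244\right) \left(22790 - 9497\right) = - 29987 \cdot 13293 = \left(-1\right) 398617191 = -398617191$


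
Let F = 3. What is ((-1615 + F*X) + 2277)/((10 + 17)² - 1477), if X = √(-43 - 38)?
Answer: -331/374 - 27*I/748 ≈ -0.88503 - 0.036096*I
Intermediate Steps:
X = 9*I (X = √(-81) = 9*I ≈ 9.0*I)
((-1615 + F*X) + 2277)/((10 + 17)² - 1477) = ((-1615 + 3*(9*I)) + 2277)/((10 + 17)² - 1477) = ((-1615 + 27*I) + 2277)/(27² - 1477) = (662 + 27*I)/(729 - 1477) = (662 + 27*I)/(-748) = (662 + 27*I)*(-1/748) = -331/374 - 27*I/748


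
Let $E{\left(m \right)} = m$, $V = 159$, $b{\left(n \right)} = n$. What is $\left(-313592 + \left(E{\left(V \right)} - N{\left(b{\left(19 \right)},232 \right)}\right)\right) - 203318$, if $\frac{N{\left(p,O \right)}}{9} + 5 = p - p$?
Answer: $-516706$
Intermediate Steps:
$N{\left(p,O \right)} = -45$ ($N{\left(p,O \right)} = -45 + 9 \left(p - p\right) = -45 + 9 \cdot 0 = -45 + 0 = -45$)
$\left(-313592 + \left(E{\left(V \right)} - N{\left(b{\left(19 \right)},232 \right)}\right)\right) - 203318 = \left(-313592 + \left(159 - -45\right)\right) - 203318 = \left(-313592 + \left(159 + 45\right)\right) - 203318 = \left(-313592 + 204\right) - 203318 = -313388 - 203318 = -516706$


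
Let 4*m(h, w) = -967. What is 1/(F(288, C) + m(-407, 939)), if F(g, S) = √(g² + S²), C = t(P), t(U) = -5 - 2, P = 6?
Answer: 3868/392799 + 16*√82993/392799 ≈ 0.021582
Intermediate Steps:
t(U) = -7
m(h, w) = -967/4 (m(h, w) = (¼)*(-967) = -967/4)
C = -7
F(g, S) = √(S² + g²)
1/(F(288, C) + m(-407, 939)) = 1/(√((-7)² + 288²) - 967/4) = 1/(√(49 + 82944) - 967/4) = 1/(√82993 - 967/4) = 1/(-967/4 + √82993)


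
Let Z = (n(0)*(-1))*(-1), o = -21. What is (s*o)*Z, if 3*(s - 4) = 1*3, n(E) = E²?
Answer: 0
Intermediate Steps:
Z = 0 (Z = (0²*(-1))*(-1) = (0*(-1))*(-1) = 0*(-1) = 0)
s = 5 (s = 4 + (1*3)/3 = 4 + (⅓)*3 = 4 + 1 = 5)
(s*o)*Z = (5*(-21))*0 = -105*0 = 0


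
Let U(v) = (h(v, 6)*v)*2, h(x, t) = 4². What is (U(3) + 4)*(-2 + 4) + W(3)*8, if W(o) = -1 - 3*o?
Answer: 120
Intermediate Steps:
h(x, t) = 16
U(v) = 32*v (U(v) = (16*v)*2 = 32*v)
(U(3) + 4)*(-2 + 4) + W(3)*8 = (32*3 + 4)*(-2 + 4) + (-1 - 3*3)*8 = (96 + 4)*2 + (-1 - 9)*8 = 100*2 - 10*8 = 200 - 80 = 120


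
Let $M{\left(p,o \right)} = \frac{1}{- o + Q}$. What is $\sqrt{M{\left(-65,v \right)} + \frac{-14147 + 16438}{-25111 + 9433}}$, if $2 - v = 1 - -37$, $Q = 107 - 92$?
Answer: $\frac{i \sqrt{998613694}}{88842} \approx 0.3557 i$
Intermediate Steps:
$Q = 15$
$v = -36$ ($v = 2 - \left(1 - -37\right) = 2 - \left(1 + 37\right) = 2 - 38 = -36$)
$M{\left(p,o \right)} = \frac{1}{15 - o}$ ($M{\left(p,o \right)} = \frac{1}{- o + 15} = \frac{1}{15 - o}$)
$\sqrt{M{\left(-65,v \right)} + \frac{-14147 + 16438}{-25111 + 9433}} = \sqrt{- \frac{1}{-15 - 36} + \frac{-14147 + 16438}{-25111 + 9433}} = \sqrt{- \frac{1}{-51} + \frac{2291}{-15678}} = \sqrt{\left(-1\right) \left(- \frac{1}{51}\right) + 2291 \left(- \frac{1}{15678}\right)} = \sqrt{\frac{1}{51} - \frac{2291}{15678}} = \sqrt{- \frac{33721}{266526}} = \frac{i \sqrt{998613694}}{88842}$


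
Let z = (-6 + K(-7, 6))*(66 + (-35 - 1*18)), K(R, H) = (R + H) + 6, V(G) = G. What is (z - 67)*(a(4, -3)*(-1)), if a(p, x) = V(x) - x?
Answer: 0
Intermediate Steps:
a(p, x) = 0 (a(p, x) = x - x = 0)
K(R, H) = 6 + H + R (K(R, H) = (H + R) + 6 = 6 + H + R)
z = -13 (z = (-6 + (6 + 6 - 7))*(66 + (-35 - 1*18)) = (-6 + 5)*(66 + (-35 - 18)) = -(66 - 53) = -1*13 = -13)
(z - 67)*(a(4, -3)*(-1)) = (-13 - 67)*(0*(-1)) = -80*0 = 0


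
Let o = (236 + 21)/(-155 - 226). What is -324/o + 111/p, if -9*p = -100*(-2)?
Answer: 24432057/51400 ≈ 475.33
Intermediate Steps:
p = -200/9 (p = -(-100)*(-2)/9 = -⅑*200 = -200/9 ≈ -22.222)
o = -257/381 (o = 257/(-381) = 257*(-1/381) = -257/381 ≈ -0.67454)
-324/o + 111/p = -324/(-257/381) + 111/(-200/9) = -324*(-381/257) + 111*(-9/200) = 123444/257 - 999/200 = 24432057/51400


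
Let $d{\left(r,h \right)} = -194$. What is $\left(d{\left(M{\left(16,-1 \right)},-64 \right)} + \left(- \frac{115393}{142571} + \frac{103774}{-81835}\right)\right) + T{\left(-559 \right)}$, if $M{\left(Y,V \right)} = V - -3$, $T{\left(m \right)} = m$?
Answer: $- \frac{677670275478}{897484445} \approx -755.08$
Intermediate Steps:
$M{\left(Y,V \right)} = 3 + V$ ($M{\left(Y,V \right)} = V + 3 = 3 + V$)
$\left(d{\left(M{\left(16,-1 \right)},-64 \right)} + \left(- \frac{115393}{142571} + \frac{103774}{-81835}\right)\right) + T{\left(-559 \right)} = \left(-194 + \left(- \frac{115393}{142571} + \frac{103774}{-81835}\right)\right) - 559 = \left(-194 + \left(\left(-115393\right) \frac{1}{142571} + 103774 \left(- \frac{1}{81835}\right)\right)\right) - 559 = \left(-194 - \frac{1864488393}{897484445}\right) - 559 = - \frac{175976470723}{897484445} - 559 = - \frac{677670275478}{897484445}$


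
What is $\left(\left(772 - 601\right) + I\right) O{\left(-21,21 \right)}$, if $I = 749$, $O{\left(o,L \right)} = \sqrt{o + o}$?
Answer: $920 i \sqrt{42} \approx 5962.3 i$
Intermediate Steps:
$O{\left(o,L \right)} = \sqrt{2} \sqrt{o}$ ($O{\left(o,L \right)} = \sqrt{2 o} = \sqrt{2} \sqrt{o}$)
$\left(\left(772 - 601\right) + I\right) O{\left(-21,21 \right)} = \left(\left(772 - 601\right) + 749\right) \sqrt{2} \sqrt{-21} = \left(\left(772 - 601\right) + 749\right) \sqrt{2} i \sqrt{21} = \left(171 + 749\right) i \sqrt{42} = 920 i \sqrt{42}$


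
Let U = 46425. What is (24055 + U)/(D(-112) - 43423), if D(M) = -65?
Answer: -4405/2718 ≈ -1.6207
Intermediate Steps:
(24055 + U)/(D(-112) - 43423) = (24055 + 46425)/(-65 - 43423) = 70480/(-43488) = 70480*(-1/43488) = -4405/2718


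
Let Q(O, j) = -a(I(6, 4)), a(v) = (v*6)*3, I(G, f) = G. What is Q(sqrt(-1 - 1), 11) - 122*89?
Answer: -10966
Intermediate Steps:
a(v) = 18*v (a(v) = (6*v)*3 = 18*v)
Q(O, j) = -108 (Q(O, j) = -18*6 = -1*108 = -108)
Q(sqrt(-1 - 1), 11) - 122*89 = -108 - 122*89 = -108 - 10858 = -10966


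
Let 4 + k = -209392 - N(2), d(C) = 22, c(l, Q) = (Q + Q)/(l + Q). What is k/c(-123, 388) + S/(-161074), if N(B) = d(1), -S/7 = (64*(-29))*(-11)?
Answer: -2234703689317/31248356 ≈ -71514.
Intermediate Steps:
c(l, Q) = 2*Q/(Q + l) (c(l, Q) = (2*Q)/(Q + l) = 2*Q/(Q + l))
S = -142912 (S = -7*64*(-29)*(-11) = -(-12992)*(-11) = -7*20416 = -142912)
N(B) = 22
k = -209418 (k = -4 + (-209392 - 1*22) = -4 + (-209392 - 22) = -4 - 209414 = -209418)
k/c(-123, 388) + S/(-161074) = -209418/(2*388/(388 - 123)) - 142912/(-161074) = -209418/(2*388/265) - 142912*(-1/161074) = -209418/(2*388*(1/265)) + 71456/80537 = -209418/776/265 + 71456/80537 = -209418*265/776 + 71456/80537 = -27747885/388 + 71456/80537 = -2234703689317/31248356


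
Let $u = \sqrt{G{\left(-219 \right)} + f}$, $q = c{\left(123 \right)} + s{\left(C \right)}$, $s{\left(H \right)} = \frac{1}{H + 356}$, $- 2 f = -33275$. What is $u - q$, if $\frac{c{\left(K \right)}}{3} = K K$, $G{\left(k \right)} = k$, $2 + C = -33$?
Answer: $- \frac{14569228}{321} + \frac{\sqrt{65674}}{2} \approx -45259.0$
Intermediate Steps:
$C = -35$ ($C = -2 - 33 = -35$)
$f = \frac{33275}{2}$ ($f = \left(- \frac{1}{2}\right) \left(-33275\right) = \frac{33275}{2} \approx 16638.0$)
$s{\left(H \right)} = \frac{1}{356 + H}$
$c{\left(K \right)} = 3 K^{2}$ ($c{\left(K \right)} = 3 K K = 3 K^{2}$)
$q = \frac{14569228}{321}$ ($q = 3 \cdot 123^{2} + \frac{1}{356 - 35} = 3 \cdot 15129 + \frac{1}{321} = 45387 + \frac{1}{321} = \frac{14569228}{321} \approx 45387.0$)
$u = \frac{\sqrt{65674}}{2}$ ($u = \sqrt{-219 + \frac{33275}{2}} = \sqrt{\frac{32837}{2}} = \frac{\sqrt{65674}}{2} \approx 128.13$)
$u - q = \frac{\sqrt{65674}}{2} - \frac{14569228}{321} = - \frac{14569228}{321} + \frac{\sqrt{65674}}{2}$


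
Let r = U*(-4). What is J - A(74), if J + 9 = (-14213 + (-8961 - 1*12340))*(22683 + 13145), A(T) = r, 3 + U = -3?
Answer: -1272395625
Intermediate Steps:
U = -6 (U = -3 - 3 = -6)
r = 24 (r = -6*(-4) = 24)
A(T) = 24
J = -1272395601 (J = -9 + (-14213 + (-8961 - 1*12340))*(22683 + 13145) = -9 + (-14213 + (-8961 - 12340))*35828 = -9 + (-14213 - 21301)*35828 = -9 - 35514*35828 = -9 - 1272395592 = -1272395601)
J - A(74) = -1272395601 - 1*24 = -1272395601 - 24 = -1272395625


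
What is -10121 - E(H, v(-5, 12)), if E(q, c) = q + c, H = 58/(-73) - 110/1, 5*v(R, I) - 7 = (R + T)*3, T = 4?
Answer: -3654017/365 ≈ -10011.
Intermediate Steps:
v(R, I) = 19/5 + 3*R/5 (v(R, I) = 7/5 + ((R + 4)*3)/5 = 7/5 + ((4 + R)*3)/5 = 7/5 + (12 + 3*R)/5 = 7/5 + (12/5 + 3*R/5) = 19/5 + 3*R/5)
H = -8088/73 (H = 58*(-1/73) - 110*1 = -58/73 - 110 = -8088/73 ≈ -110.79)
E(q, c) = c + q
-10121 - E(H, v(-5, 12)) = -10121 - ((19/5 + (3/5)*(-5)) - 8088/73) = -10121 - ((19/5 - 3) - 8088/73) = -10121 - (4/5 - 8088/73) = -10121 - 1*(-40148/365) = -10121 + 40148/365 = -3654017/365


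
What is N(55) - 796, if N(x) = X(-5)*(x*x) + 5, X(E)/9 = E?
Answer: -136916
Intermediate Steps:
X(E) = 9*E
N(x) = 5 - 45*x² (N(x) = (9*(-5))*(x*x) + 5 = -45*x² + 5 = 5 - 45*x²)
N(55) - 796 = (5 - 45*55²) - 796 = (5 - 45*3025) - 796 = (5 - 136125) - 796 = -136120 - 796 = -136916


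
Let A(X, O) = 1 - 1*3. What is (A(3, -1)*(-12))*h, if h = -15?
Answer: -360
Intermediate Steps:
A(X, O) = -2 (A(X, O) = 1 - 3 = -2)
(A(3, -1)*(-12))*h = -2*(-12)*(-15) = 24*(-15) = -360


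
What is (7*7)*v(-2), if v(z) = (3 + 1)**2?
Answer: 784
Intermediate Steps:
v(z) = 16 (v(z) = 4**2 = 16)
(7*7)*v(-2) = (7*7)*16 = 49*16 = 784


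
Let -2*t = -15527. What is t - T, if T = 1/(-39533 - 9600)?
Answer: 762888093/98266 ≈ 7763.5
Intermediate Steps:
t = 15527/2 (t = -1/2*(-15527) = 15527/2 ≈ 7763.5)
T = -1/49133 (T = 1/(-49133) = -1/49133 ≈ -2.0353e-5)
t - T = 15527/2 - 1*(-1/49133) = 15527/2 + 1/49133 = 762888093/98266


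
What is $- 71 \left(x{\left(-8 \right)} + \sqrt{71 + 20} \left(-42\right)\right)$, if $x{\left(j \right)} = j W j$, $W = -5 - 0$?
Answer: $22720 + 2982 \sqrt{91} \approx 51167.0$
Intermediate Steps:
$W = -5$ ($W = -5 + 0 = -5$)
$x{\left(j \right)} = - 5 j^{2}$ ($x{\left(j \right)} = j \left(-5\right) j = - 5 j j = - 5 j^{2}$)
$- 71 \left(x{\left(-8 \right)} + \sqrt{71 + 20} \left(-42\right)\right) = - 71 \left(- 5 \left(-8\right)^{2} + \sqrt{71 + 20} \left(-42\right)\right) = - 71 \left(\left(-5\right) 64 + \sqrt{91} \left(-42\right)\right) = - 71 \left(-320 - 42 \sqrt{91}\right) = 22720 + 2982 \sqrt{91}$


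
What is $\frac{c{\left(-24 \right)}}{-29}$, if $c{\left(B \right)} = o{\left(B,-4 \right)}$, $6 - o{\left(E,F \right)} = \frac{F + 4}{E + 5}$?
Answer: $- \frac{6}{29} \approx -0.2069$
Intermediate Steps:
$o{\left(E,F \right)} = 6 - \frac{4 + F}{5 + E}$ ($o{\left(E,F \right)} = 6 - \frac{F + 4}{E + 5} = 6 - \frac{4 + F}{5 + E}$)
$c{\left(B \right)} = \frac{30 + 6 B}{5 + B}$ ($c{\left(B \right)} = \frac{26 - -4 + 6 B}{5 + B} = \frac{26 + 4 + 6 B}{5 + B} = \frac{30 + 6 B}{5 + B}$)
$\frac{c{\left(-24 \right)}}{-29} = \frac{6}{-29} = 6 \left(- \frac{1}{29}\right) = - \frac{6}{29}$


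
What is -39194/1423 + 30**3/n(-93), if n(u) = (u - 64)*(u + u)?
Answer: -184353698/6925741 ≈ -26.619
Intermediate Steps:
n(u) = 2*u*(-64 + u) (n(u) = (-64 + u)*(2*u) = 2*u*(-64 + u))
-39194/1423 + 30**3/n(-93) = -39194/1423 + 30**3/((2*(-93)*(-64 - 93))) = -39194*1/1423 + 27000/((2*(-93)*(-157))) = -39194/1423 + 27000/29202 = -39194/1423 + 27000*(1/29202) = -39194/1423 + 4500/4867 = -184353698/6925741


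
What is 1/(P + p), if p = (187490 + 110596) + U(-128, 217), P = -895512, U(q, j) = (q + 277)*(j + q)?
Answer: -1/584165 ≈ -1.7118e-6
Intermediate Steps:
U(q, j) = (277 + q)*(j + q)
p = 311347 (p = (187490 + 110596) + ((-128)² + 277*217 + 277*(-128) + 217*(-128)) = 298086 + (16384 + 60109 - 35456 - 27776) = 298086 + 13261 = 311347)
1/(P + p) = 1/(-895512 + 311347) = 1/(-584165) = -1/584165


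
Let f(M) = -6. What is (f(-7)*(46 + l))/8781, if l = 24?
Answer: -140/2927 ≈ -0.047831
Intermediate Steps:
(f(-7)*(46 + l))/8781 = -6*(46 + 24)/8781 = -6*70*(1/8781) = -420*1/8781 = -140/2927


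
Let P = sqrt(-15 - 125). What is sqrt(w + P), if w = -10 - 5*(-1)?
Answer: sqrt(-5 + 2*I*sqrt(35)) ≈ 1.9806 + 2.9871*I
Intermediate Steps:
w = -5 (w = -10 + 5 = -5)
P = 2*I*sqrt(35) (P = sqrt(-140) = 2*I*sqrt(35) ≈ 11.832*I)
sqrt(w + P) = sqrt(-5 + 2*I*sqrt(35))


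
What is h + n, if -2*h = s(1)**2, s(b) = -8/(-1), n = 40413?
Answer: 40381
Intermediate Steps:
s(b) = 8 (s(b) = -8*(-1) = 8)
h = -32 (h = -1/2*8**2 = -1/2*64 = -32)
h + n = -32 + 40413 = 40381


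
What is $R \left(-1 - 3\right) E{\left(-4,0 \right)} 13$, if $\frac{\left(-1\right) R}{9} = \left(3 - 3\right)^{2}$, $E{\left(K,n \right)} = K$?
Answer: $0$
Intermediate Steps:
$R = 0$ ($R = - 9 \left(3 - 3\right)^{2} = - 9 \cdot 0^{2} = \left(-9\right) 0 = 0$)
$R \left(-1 - 3\right) E{\left(-4,0 \right)} 13 = 0 \left(-1 - 3\right) \left(-4\right) 13 = 0 \left(-4\right) \left(-4\right) 13 = 0 \left(-4\right) 13 = 0 \cdot 13 = 0$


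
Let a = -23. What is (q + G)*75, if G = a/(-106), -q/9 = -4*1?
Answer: 287925/106 ≈ 2716.3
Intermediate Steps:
q = 36 (q = -(-36) = -9*(-4) = 36)
G = 23/106 (G = -23/(-106) = -23*(-1/106) = 23/106 ≈ 0.21698)
(q + G)*75 = (36 + 23/106)*75 = (3839/106)*75 = 287925/106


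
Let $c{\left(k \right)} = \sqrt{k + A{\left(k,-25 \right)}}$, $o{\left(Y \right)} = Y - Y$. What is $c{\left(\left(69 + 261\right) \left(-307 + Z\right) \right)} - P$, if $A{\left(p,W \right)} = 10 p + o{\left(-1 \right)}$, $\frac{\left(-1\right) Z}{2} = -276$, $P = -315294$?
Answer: $315294 + 385 \sqrt{6} \approx 3.1624 \cdot 10^{5}$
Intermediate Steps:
$o{\left(Y \right)} = 0$
$Z = 552$ ($Z = \left(-2\right) \left(-276\right) = 552$)
$A{\left(p,W \right)} = 10 p$ ($A{\left(p,W \right)} = 10 p + 0 = 10 p$)
$c{\left(k \right)} = \sqrt{11} \sqrt{k}$ ($c{\left(k \right)} = \sqrt{k + 10 k} = \sqrt{11 k} = \sqrt{11} \sqrt{k}$)
$c{\left(\left(69 + 261\right) \left(-307 + Z\right) \right)} - P = \sqrt{11} \sqrt{\left(69 + 261\right) \left(-307 + 552\right)} - -315294 = \sqrt{11} \sqrt{330 \cdot 245} + 315294 = \sqrt{11} \sqrt{80850} + 315294 = \sqrt{11} \cdot 35 \sqrt{66} + 315294 = 385 \sqrt{6} + 315294 = 315294 + 385 \sqrt{6}$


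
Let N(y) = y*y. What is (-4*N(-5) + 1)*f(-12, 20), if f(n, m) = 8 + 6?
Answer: -1386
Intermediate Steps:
N(y) = y²
f(n, m) = 14
(-4*N(-5) + 1)*f(-12, 20) = (-4*(-5)² + 1)*14 = (-4*25 + 1)*14 = (-100 + 1)*14 = -99*14 = -1386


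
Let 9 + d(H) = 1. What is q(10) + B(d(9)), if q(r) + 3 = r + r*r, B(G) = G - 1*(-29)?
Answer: 128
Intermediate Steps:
d(H) = -8 (d(H) = -9 + 1 = -8)
B(G) = 29 + G (B(G) = G + 29 = 29 + G)
q(r) = -3 + r + r² (q(r) = -3 + (r + r*r) = -3 + (r + r²) = -3 + r + r²)
q(10) + B(d(9)) = (-3 + 10 + 10²) + (29 - 8) = (-3 + 10 + 100) + 21 = 107 + 21 = 128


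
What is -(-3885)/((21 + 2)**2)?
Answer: 3885/529 ≈ 7.3440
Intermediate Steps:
-(-3885)/((21 + 2)**2) = -(-3885)/(23**2) = -(-3885)/529 = -7*(-555/529) = 3885/529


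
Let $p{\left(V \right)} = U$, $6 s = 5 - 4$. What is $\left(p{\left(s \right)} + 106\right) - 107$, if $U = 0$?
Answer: $-1$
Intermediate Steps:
$s = \frac{1}{6}$ ($s = \frac{5 - 4}{6} = \frac{1}{6} \cdot 1 = \frac{1}{6} \approx 0.16667$)
$p{\left(V \right)} = 0$
$\left(p{\left(s \right)} + 106\right) - 107 = \left(0 + 106\right) - 107 = 106 - 107 = -1$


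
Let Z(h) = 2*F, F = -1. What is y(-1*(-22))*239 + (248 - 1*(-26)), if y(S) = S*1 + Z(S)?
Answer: 5054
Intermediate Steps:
Z(h) = -2 (Z(h) = 2*(-1) = -2)
y(S) = -2 + S (y(S) = S*1 - 2 = S - 2 = -2 + S)
y(-1*(-22))*239 + (248 - 1*(-26)) = (-2 - 1*(-22))*239 + (248 - 1*(-26)) = (-2 + 22)*239 + (248 + 26) = 20*239 + 274 = 4780 + 274 = 5054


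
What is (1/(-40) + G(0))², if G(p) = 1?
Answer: 1521/1600 ≈ 0.95062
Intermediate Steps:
(1/(-40) + G(0))² = (1/(-40) + 1)² = (-1/40 + 1)² = (39/40)² = 1521/1600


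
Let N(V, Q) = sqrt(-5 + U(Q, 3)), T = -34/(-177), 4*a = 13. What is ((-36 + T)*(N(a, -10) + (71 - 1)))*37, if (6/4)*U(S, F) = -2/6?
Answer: -16415420/177 - 234506*I*sqrt(47)/531 ≈ -92743.0 - 3027.7*I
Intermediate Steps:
a = 13/4 (a = (1/4)*13 = 13/4 ≈ 3.2500)
U(S, F) = -2/9 (U(S, F) = 2*(-2/6)/3 = 2*(-2*1/6)/3 = (2/3)*(-1/3) = -2/9)
T = 34/177 (T = -34*(-1/177) = 34/177 ≈ 0.19209)
N(V, Q) = I*sqrt(47)/3 (N(V, Q) = sqrt(-5 - 2/9) = sqrt(-47/9) = I*sqrt(47)/3)
((-36 + T)*(N(a, -10) + (71 - 1)))*37 = ((-36 + 34/177)*(I*sqrt(47)/3 + (71 - 1)))*37 = -6338*(I*sqrt(47)/3 + 70)/177*37 = -6338*(70 + I*sqrt(47)/3)/177*37 = (-443660/177 - 6338*I*sqrt(47)/531)*37 = -16415420/177 - 234506*I*sqrt(47)/531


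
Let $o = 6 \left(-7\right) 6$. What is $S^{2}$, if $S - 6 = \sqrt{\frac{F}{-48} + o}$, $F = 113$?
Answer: $- \frac{10481}{48} + i \sqrt{36627} \approx -218.35 + 191.38 i$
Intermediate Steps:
$o = -252$ ($o = \left(-42\right) 6 = -252$)
$S = 6 + \frac{i \sqrt{36627}}{12}$ ($S = 6 + \sqrt{\frac{113}{-48} - 252} = 6 + \sqrt{113 \left(- \frac{1}{48}\right) - 252} = 6 + \sqrt{- \frac{113}{48} - 252} = 6 + \sqrt{- \frac{12209}{48}} = 6 + \frac{i \sqrt{36627}}{12} \approx 6.0 + 15.948 i$)
$S^{2} = \left(6 + \frac{i \sqrt{36627}}{12}\right)^{2}$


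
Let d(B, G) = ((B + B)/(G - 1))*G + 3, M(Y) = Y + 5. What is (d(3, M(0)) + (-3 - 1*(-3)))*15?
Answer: 315/2 ≈ 157.50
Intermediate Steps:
M(Y) = 5 + Y
d(B, G) = 3 + 2*B*G/(-1 + G) (d(B, G) = ((2*B)/(-1 + G))*G + 3 = (2*B/(-1 + G))*G + 3 = 2*B*G/(-1 + G) + 3 = 3 + 2*B*G/(-1 + G))
(d(3, M(0)) + (-3 - 1*(-3)))*15 = ((-3 + 3*(5 + 0) + 2*3*(5 + 0))/(-1 + (5 + 0)) + (-3 - 1*(-3)))*15 = ((-3 + 3*5 + 2*3*5)/(-1 + 5) + (-3 + 3))*15 = ((-3 + 15 + 30)/4 + 0)*15 = ((¼)*42 + 0)*15 = (21/2 + 0)*15 = (21/2)*15 = 315/2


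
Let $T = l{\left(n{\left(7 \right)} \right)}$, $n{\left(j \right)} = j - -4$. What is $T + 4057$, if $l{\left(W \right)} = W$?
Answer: $4068$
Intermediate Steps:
$n{\left(j \right)} = 4 + j$ ($n{\left(j \right)} = j + 4 = 4 + j$)
$T = 11$ ($T = 4 + 7 = 11$)
$T + 4057 = 11 + 4057 = 4068$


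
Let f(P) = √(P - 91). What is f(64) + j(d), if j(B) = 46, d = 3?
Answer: 46 + 3*I*√3 ≈ 46.0 + 5.1962*I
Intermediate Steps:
f(P) = √(-91 + P)
f(64) + j(d) = √(-91 + 64) + 46 = √(-27) + 46 = 3*I*√3 + 46 = 46 + 3*I*√3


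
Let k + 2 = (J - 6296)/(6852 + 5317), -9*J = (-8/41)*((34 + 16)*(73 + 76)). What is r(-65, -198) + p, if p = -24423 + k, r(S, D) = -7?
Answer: -109710763576/4490361 ≈ -24433.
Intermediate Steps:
J = 59600/369 (J = -(-8/41)*(34 + 16)*(73 + 76)/9 = -(-8*1/41)*50*149/9 = -(-8)*7450/369 = -⅑*(-59600/41) = 59600/369 ≈ 161.52)
k = -11244346/4490361 (k = -2 + (59600/369 - 6296)/(6852 + 5317) = -2 - 2263624/369/12169 = -2 - 2263624/369*1/12169 = -2 - 2263624/4490361 = -11244346/4490361 ≈ -2.5041)
p = -109679331049/4490361 (p = -24423 - 11244346/4490361 = -109679331049/4490361 ≈ -24426.)
r(-65, -198) + p = -7 - 109679331049/4490361 = -109710763576/4490361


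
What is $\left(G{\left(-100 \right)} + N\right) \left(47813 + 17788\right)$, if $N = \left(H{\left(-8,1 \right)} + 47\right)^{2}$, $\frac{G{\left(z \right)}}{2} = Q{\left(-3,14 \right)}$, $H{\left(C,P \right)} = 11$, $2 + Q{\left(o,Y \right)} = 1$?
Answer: $220550562$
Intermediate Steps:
$Q{\left(o,Y \right)} = -1$ ($Q{\left(o,Y \right)} = -2 + 1 = -1$)
$G{\left(z \right)} = -2$ ($G{\left(z \right)} = 2 \left(-1\right) = -2$)
$N = 3364$ ($N = \left(11 + 47\right)^{2} = 58^{2} = 3364$)
$\left(G{\left(-100 \right)} + N\right) \left(47813 + 17788\right) = \left(-2 + 3364\right) \left(47813 + 17788\right) = 3362 \cdot 65601 = 220550562$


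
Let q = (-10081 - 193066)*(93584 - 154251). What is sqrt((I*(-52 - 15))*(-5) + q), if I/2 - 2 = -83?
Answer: sqrt(12324264779) ≈ 1.1101e+5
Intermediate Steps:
I = -162 (I = 4 + 2*(-83) = 4 - 166 = -162)
q = 12324319049 (q = -203147*(-60667) = 12324319049)
sqrt((I*(-52 - 15))*(-5) + q) = sqrt(-162*(-52 - 15)*(-5) + 12324319049) = sqrt(-162*(-67)*(-5) + 12324319049) = sqrt(10854*(-5) + 12324319049) = sqrt(-54270 + 12324319049) = sqrt(12324264779)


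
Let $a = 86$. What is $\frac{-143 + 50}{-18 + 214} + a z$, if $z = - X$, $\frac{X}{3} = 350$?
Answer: $- \frac{17698893}{196} \approx -90301.0$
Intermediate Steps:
$X = 1050$ ($X = 3 \cdot 350 = 1050$)
$z = -1050$ ($z = \left(-1\right) 1050 = -1050$)
$\frac{-143 + 50}{-18 + 214} + a z = \frac{-143 + 50}{-18 + 214} + 86 \left(-1050\right) = - \frac{93}{196} - 90300 = - \frac{17698893}{196}$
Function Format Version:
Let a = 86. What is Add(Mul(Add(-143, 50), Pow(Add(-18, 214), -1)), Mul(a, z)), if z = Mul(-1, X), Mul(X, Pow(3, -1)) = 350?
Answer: Rational(-17698893, 196) ≈ -90301.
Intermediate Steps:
X = 1050 (X = Mul(3, 350) = 1050)
z = -1050 (z = Mul(-1, 1050) = -1050)
Add(Mul(Add(-143, 50), Pow(Add(-18, 214), -1)), Mul(a, z)) = Add(Mul(Add(-143, 50), Pow(Add(-18, 214), -1)), Mul(86, -1050)) = Add(Mul(-93, Pow(196, -1)), -90300) = Add(Mul(-93, Rational(1, 196)), -90300) = Add(Rational(-93, 196), -90300) = Rational(-17698893, 196)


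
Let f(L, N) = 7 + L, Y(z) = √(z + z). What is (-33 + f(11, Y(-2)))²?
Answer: 225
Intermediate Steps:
Y(z) = √2*√z (Y(z) = √(2*z) = √2*√z)
(-33 + f(11, Y(-2)))² = (-33 + (7 + 11))² = (-33 + 18)² = (-15)² = 225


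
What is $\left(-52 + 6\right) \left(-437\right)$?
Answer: $20102$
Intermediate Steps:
$\left(-52 + 6\right) \left(-437\right) = \left(-46\right) \left(-437\right) = 20102$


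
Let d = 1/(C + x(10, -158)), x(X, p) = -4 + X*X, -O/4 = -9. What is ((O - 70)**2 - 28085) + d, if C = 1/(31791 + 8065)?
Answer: -103035080577/3826177 ≈ -26929.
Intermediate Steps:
O = 36 (O = -4*(-9) = 36)
x(X, p) = -4 + X**2
C = 1/39856 ≈ 2.5090e-5
d = 39856/3826177 (d = 1/(1/39856 + (-4 + 10**2)) = 1/(1/39856 + (-4 + 100)) = 1/(1/39856 + 96) = 1/(3826177/39856) = 39856/3826177 ≈ 0.010417)
((O - 70)**2 - 28085) + d = ((36 - 70)**2 - 28085) + 39856/3826177 = ((-34)**2 - 28085) + 39856/3826177 = (1156 - 28085) + 39856/3826177 = -26929 + 39856/3826177 = -103035080577/3826177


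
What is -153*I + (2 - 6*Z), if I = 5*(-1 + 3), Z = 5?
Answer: -1558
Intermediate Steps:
I = 10 (I = 5*2 = 10)
-153*I + (2 - 6*Z) = -153*10 + (2 - 6*5) = -1530 + (2 - 30) = -1530 - 28 = -1558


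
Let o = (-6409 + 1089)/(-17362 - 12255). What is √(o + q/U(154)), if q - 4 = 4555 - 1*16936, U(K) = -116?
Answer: √6436206351653/245398 ≈ 10.338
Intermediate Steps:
q = -12377 (q = 4 + (4555 - 1*16936) = 4 + (4555 - 16936) = 4 - 12381 = -12377)
o = 760/4231 (o = -5320/(-29617) = -5320*(-1/29617) = 760/4231 ≈ 0.17963)
√(o + q/U(154)) = √(760/4231 - 12377/(-116)) = √(760/4231 - 12377*(-1/116)) = √(760/4231 + 12377/116) = √(52455247/490796) = √6436206351653/245398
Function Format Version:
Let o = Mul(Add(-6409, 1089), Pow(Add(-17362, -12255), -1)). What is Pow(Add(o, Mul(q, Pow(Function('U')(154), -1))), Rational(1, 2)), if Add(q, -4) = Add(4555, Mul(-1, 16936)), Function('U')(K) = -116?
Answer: Mul(Rational(1, 245398), Pow(6436206351653, Rational(1, 2))) ≈ 10.338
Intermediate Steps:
q = -12377 (q = Add(4, Add(4555, Mul(-1, 16936))) = Add(4, Add(4555, -16936)) = Add(4, -12381) = -12377)
o = Rational(760, 4231) (o = Mul(-5320, Pow(-29617, -1)) = Mul(-5320, Rational(-1, 29617)) = Rational(760, 4231) ≈ 0.17963)
Pow(Add(o, Mul(q, Pow(Function('U')(154), -1))), Rational(1, 2)) = Pow(Add(Rational(760, 4231), Mul(-12377, Pow(-116, -1))), Rational(1, 2)) = Pow(Add(Rational(760, 4231), Mul(-12377, Rational(-1, 116))), Rational(1, 2)) = Pow(Add(Rational(760, 4231), Rational(12377, 116)), Rational(1, 2)) = Pow(Rational(52455247, 490796), Rational(1, 2)) = Mul(Rational(1, 245398), Pow(6436206351653, Rational(1, 2)))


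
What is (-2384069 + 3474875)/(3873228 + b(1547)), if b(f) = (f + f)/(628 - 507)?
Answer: 65993763/234331841 ≈ 0.28163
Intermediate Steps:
b(f) = 2*f/121 (b(f) = (2*f)/121 = (2*f)*(1/121) = 2*f/121)
(-2384069 + 3474875)/(3873228 + b(1547)) = (-2384069 + 3474875)/(3873228 + (2/121)*1547) = 1090806/(3873228 + 3094/121) = 1090806/(468663682/121) = 1090806*(121/468663682) = 65993763/234331841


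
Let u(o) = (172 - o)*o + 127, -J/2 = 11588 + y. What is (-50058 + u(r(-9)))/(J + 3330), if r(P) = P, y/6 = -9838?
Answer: -5156/9821 ≈ -0.52500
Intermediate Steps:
y = -59028 (y = 6*(-9838) = -59028)
J = 94880 (J = -2*(11588 - 59028) = -2*(-47440) = 94880)
u(o) = 127 + o*(172 - o) (u(o) = o*(172 - o) + 127 = 127 + o*(172 - o))
(-50058 + u(r(-9)))/(J + 3330) = (-50058 + (127 - 1*(-9)² + 172*(-9)))/(94880 + 3330) = (-50058 + (127 - 1*81 - 1548))/98210 = (-50058 + (127 - 81 - 1548))*(1/98210) = (-50058 - 1502)*(1/98210) = -51560*1/98210 = -5156/9821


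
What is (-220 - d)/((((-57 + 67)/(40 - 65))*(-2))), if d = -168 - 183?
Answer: 655/4 ≈ 163.75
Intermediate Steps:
d = -351
(-220 - d)/((((-57 + 67)/(40 - 65))*(-2))) = (-220 - 1*(-351))/((((-57 + 67)/(40 - 65))*(-2))) = (-220 + 351)/(((10/(-25))*(-2))) = 131/(((10*(-1/25))*(-2))) = 131/((-⅖*(-2))) = 131/(⅘) = 131*(5/4) = 655/4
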